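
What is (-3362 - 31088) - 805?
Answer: -35255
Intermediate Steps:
(-3362 - 31088) - 805 = -34450 - 805 = -35255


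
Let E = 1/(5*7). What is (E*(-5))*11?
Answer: -11/7 ≈ -1.5714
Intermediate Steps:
E = 1/35 ≈ 0.028571
(E*(-5))*11 = ((1/35)*(-5))*11 = -⅐*11 = -11/7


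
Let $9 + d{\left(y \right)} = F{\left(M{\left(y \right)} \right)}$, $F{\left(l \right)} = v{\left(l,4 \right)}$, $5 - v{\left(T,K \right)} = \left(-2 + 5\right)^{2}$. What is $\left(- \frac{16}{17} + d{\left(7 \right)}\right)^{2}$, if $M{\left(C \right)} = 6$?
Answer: $\frac{56169}{289} \approx 194.36$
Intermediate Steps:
$v{\left(T,K \right)} = -4$ ($v{\left(T,K \right)} = 5 - \left(-2 + 5\right)^{2} = 5 - 3^{2} = 5 - 9 = -4$)
$F{\left(l \right)} = -4$
$d{\left(y \right)} = -13$ ($d{\left(y \right)} = -9 - 4 = -13$)
$\left(- \frac{16}{17} + d{\left(7 \right)}\right)^{2} = \left(- \frac{16}{17} - 13\right)^{2} = \left(- \frac{237}{17}\right)^{2} = \frac{56169}{289}$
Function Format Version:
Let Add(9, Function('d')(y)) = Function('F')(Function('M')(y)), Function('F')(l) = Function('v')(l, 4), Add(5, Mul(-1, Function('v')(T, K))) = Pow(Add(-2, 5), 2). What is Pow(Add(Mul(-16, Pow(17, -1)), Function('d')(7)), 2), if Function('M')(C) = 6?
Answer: Rational(56169, 289) ≈ 194.36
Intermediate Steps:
Function('v')(T, K) = -4 (Function('v')(T, K) = Add(5, Mul(-1, Pow(Add(-2, 5), 2))) = Add(5, Mul(-1, Pow(3, 2))) = Add(5, Mul(-1, 9)) = Add(5, -9) = -4)
Function('F')(l) = -4
Function('d')(y) = -13 (Function('d')(y) = Add(-9, -4) = -13)
Pow(Add(Mul(-16, Pow(17, -1)), Function('d')(7)), 2) = Pow(Add(Mul(-16, Pow(17, -1)), -13), 2) = Pow(Add(Mul(-16, Rational(1, 17)), -13), 2) = Pow(Add(Rational(-16, 17), -13), 2) = Pow(Rational(-237, 17), 2) = Rational(56169, 289)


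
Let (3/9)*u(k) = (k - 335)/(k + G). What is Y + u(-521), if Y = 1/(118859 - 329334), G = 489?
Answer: 67562471/841900 ≈ 80.250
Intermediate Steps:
u(k) = 3*(-335 + k)/(489 + k) (u(k) = 3*((k - 335)/(k + 489)) = 3*((-335 + k)/(489 + k)) = 3*(-335 + k)/(489 + k))
Y = -1/210475 (Y = 1/(-210475) = -1/210475 ≈ -4.7512e-6)
Y + u(-521) = -1/210475 + 3*(-335 - 521)/(489 - 521) = -1/210475 + 3*(-856)/(-32) = -1/210475 + 3*(-1/32)*(-856) = -1/210475 + 321/4 = 67562471/841900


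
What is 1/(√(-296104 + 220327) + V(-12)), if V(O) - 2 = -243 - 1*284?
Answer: -175/117134 - I*√75777/351402 ≈ -0.001494 - 0.00078337*I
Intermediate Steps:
V(O) = -525 (V(O) = 2 + (-243 - 1*284) = 2 + (-243 - 284) = 2 - 527 = -525)
1/(√(-296104 + 220327) + V(-12)) = 1/(√(-296104 + 220327) - 525) = 1/(√(-75777) - 525) = 1/(I*√75777 - 525) = 1/(-525 + I*√75777)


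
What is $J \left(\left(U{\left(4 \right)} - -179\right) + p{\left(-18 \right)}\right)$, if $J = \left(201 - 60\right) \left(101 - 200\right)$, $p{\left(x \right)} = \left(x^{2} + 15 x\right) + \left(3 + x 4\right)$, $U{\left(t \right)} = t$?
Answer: $-2345112$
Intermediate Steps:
$p{\left(x \right)} = 3 + x^{2} + 19 x$ ($p{\left(x \right)} = \left(x^{2} + 15 x\right) + \left(3 + 4 x\right) = 3 + x^{2} + 19 x$)
$J = -13959$ ($J = 141 \left(-99\right) = -13959$)
$J \left(\left(U{\left(4 \right)} - -179\right) + p{\left(-18 \right)}\right) = - 13959 \left(\left(4 - -179\right) + \left(3 + \left(-18\right)^{2} + 19 \left(-18\right)\right)\right) = - 13959 \left(\left(4 + 179\right) + \left(3 + 324 - 342\right)\right) = - 13959 \left(183 - 15\right) = \left(-13959\right) 168 = -2345112$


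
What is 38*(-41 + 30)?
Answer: -418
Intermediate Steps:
38*(-41 + 30) = 38*(-11) = -418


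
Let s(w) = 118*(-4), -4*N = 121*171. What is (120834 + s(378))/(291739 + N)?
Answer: 481448/1146265 ≈ 0.42001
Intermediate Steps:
N = -20691/4 (N = -121*171/4 = -1/4*20691 = -20691/4 ≈ -5172.8)
s(w) = -472
(120834 + s(378))/(291739 + N) = (120834 - 472)/(291739 - 20691/4) = 120362/(1146265/4) = 120362*(4/1146265) = 481448/1146265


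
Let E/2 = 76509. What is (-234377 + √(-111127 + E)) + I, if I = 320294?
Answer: 85917 + √41891 ≈ 86122.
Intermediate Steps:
E = 153018 (E = 2*76509 = 153018)
(-234377 + √(-111127 + E)) + I = (-234377 + √(-111127 + 153018)) + 320294 = (-234377 + √41891) + 320294 = 85917 + √41891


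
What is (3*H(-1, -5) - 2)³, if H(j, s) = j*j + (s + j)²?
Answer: 1295029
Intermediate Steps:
H(j, s) = j² + (j + s)²
(3*H(-1, -5) - 2)³ = (3*((-1)² + (-1 - 5)²) - 2)³ = (3*(1 + (-6)²) - 2)³ = (3*(1 + 36) - 2)³ = (3*37 - 2)³ = (111 - 2)³ = 109³ = 1295029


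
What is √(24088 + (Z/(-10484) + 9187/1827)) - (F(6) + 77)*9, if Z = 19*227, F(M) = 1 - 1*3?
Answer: -675 + √245534541352199183/3192378 ≈ -519.78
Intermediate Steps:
F(M) = -2 (F(M) = 1 - 3 = -2)
Z = 4313
√(24088 + (Z/(-10484) + 9187/1827)) - (F(6) + 77)*9 = √(24088 + (4313/(-10484) + 9187/1827)) - (-2 + 77)*9 = √(24088 + (4313*(-1/10484) + 9187*(1/1827))) - 75*9 = √(24088 + (-4313/10484 + 9187/1827)) - 1*675 = √(24088 + 88436657/19154268) - 675 = √(461476444241/19154268) - 675 = √245534541352199183/3192378 - 675 = -675 + √245534541352199183/3192378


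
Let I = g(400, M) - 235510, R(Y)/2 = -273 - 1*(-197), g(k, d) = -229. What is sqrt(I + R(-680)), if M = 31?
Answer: I*sqrt(235891) ≈ 485.69*I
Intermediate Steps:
R(Y) = -152 (R(Y) = 2*(-273 - 1*(-197)) = 2*(-273 + 197) = 2*(-76) = -152)
I = -235739 (I = -229 - 235510 = -235739)
sqrt(I + R(-680)) = sqrt(-235739 - 152) = sqrt(-235891) = I*sqrt(235891)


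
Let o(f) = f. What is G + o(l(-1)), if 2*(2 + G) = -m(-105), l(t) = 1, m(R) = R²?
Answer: -11027/2 ≈ -5513.5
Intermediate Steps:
G = -11029/2 (G = -2 + (-1*(-105)²)/2 = -2 + (-1*11025)/2 = -2 + (½)*(-11025) = -2 - 11025/2 = -11029/2 ≈ -5514.5)
G + o(l(-1)) = -11029/2 + 1 = -11027/2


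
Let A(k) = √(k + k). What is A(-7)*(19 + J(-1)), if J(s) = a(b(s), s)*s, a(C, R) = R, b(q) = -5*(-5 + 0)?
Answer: 20*I*√14 ≈ 74.833*I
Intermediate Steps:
b(q) = 25 (b(q) = -5*(-5) = 25)
A(k) = √2*√k (A(k) = √(2*k) = √2*√k)
J(s) = s² (J(s) = s*s = s²)
A(-7)*(19 + J(-1)) = (√2*√(-7))*(19 + (-1)²) = (√2*(I*√7))*(19 + 1) = (I*√14)*20 = 20*I*√14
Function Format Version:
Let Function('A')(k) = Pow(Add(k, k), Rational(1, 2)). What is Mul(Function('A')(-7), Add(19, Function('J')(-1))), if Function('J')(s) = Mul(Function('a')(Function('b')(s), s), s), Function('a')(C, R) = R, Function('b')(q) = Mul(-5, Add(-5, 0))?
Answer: Mul(20, I, Pow(14, Rational(1, 2))) ≈ Mul(74.833, I)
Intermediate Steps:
Function('b')(q) = 25 (Function('b')(q) = Mul(-5, -5) = 25)
Function('A')(k) = Mul(Pow(2, Rational(1, 2)), Pow(k, Rational(1, 2))) (Function('A')(k) = Pow(Mul(2, k), Rational(1, 2)) = Mul(Pow(2, Rational(1, 2)), Pow(k, Rational(1, 2))))
Function('J')(s) = Pow(s, 2) (Function('J')(s) = Mul(s, s) = Pow(s, 2))
Mul(Function('A')(-7), Add(19, Function('J')(-1))) = Mul(Mul(Pow(2, Rational(1, 2)), Pow(-7, Rational(1, 2))), Add(19, Pow(-1, 2))) = Mul(Mul(Pow(2, Rational(1, 2)), Mul(I, Pow(7, Rational(1, 2)))), Add(19, 1)) = Mul(Mul(I, Pow(14, Rational(1, 2))), 20) = Mul(20, I, Pow(14, Rational(1, 2)))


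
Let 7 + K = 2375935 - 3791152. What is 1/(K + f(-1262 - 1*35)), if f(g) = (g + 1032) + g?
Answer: -1/1416786 ≈ -7.0582e-7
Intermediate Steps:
f(g) = 1032 + 2*g (f(g) = (1032 + g) + g = 1032 + 2*g)
K = -1415224 (K = -7 + (2375935 - 3791152) = -7 - 1415217 = -1415224)
1/(K + f(-1262 - 1*35)) = 1/(-1415224 + (1032 + 2*(-1262 - 1*35))) = 1/(-1415224 + (1032 + 2*(-1262 - 35))) = 1/(-1415224 + (1032 + 2*(-1297))) = 1/(-1415224 + (1032 - 2594)) = 1/(-1415224 - 1562) = 1/(-1416786) = -1/1416786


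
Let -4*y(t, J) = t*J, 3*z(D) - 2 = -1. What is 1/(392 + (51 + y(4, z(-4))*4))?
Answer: 3/1325 ≈ 0.0022641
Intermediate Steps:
z(D) = 1/3 (z(D) = 2/3 + (1/3)*(-1) = 2/3 - 1/3 = 1/3)
y(t, J) = -J*t/4 (y(t, J) = -t*J/4 = -J*t/4)
1/(392 + (51 + y(4, z(-4))*4)) = 1/(392 + (51 - 1/4*1/3*4*4)) = 1/(392 + (51 - 1/3*4)) = 1/(392 + (51 - 4/3)) = 1/(392 + 149/3) = 1/(1325/3) = 3/1325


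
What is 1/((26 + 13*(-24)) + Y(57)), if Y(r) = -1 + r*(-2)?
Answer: -1/401 ≈ -0.0024938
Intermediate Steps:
Y(r) = -1 - 2*r
1/((26 + 13*(-24)) + Y(57)) = 1/((26 + 13*(-24)) + (-1 - 2*57)) = 1/((26 - 312) + (-1 - 114)) = 1/(-286 - 115) = 1/(-401) = -1/401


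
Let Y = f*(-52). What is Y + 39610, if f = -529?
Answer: 67118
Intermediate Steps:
Y = 27508 (Y = -529*(-52) = 27508)
Y + 39610 = 27508 + 39610 = 67118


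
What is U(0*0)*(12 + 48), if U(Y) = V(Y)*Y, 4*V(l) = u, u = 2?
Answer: 0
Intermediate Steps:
V(l) = ½ (V(l) = (¼)*2 = ½)
U(Y) = Y/2
U(0*0)*(12 + 48) = ((0*0)/2)*(12 + 48) = ((½)*0)*60 = 0*60 = 0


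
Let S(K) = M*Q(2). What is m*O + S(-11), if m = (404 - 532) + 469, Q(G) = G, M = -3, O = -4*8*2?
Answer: -21830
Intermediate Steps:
O = -64 (O = -32*2 = -64)
S(K) = -6 (S(K) = -3*2 = -6)
m = 341 (m = -128 + 469 = 341)
m*O + S(-11) = 341*(-64) - 6 = -21824 - 6 = -21830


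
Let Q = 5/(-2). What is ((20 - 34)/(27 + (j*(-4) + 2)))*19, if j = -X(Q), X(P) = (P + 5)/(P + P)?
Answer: -266/27 ≈ -9.8519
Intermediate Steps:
Q = -5/2 (Q = 5*(-1/2) = -5/2 ≈ -2.5000)
X(P) = (5 + P)/(2*P) (X(P) = (5 + P)/((2*P)) = (5 + P)*(1/(2*P)) = (5 + P)/(2*P))
j = 1/2 (j = -(5 - 5/2)/(2*(-5/2)) = -(-2)*5/(2*5*2) = -1*(-1/2) = 1/2 ≈ 0.50000)
((20 - 34)/(27 + (j*(-4) + 2)))*19 = ((20 - 34)/(27 + ((1/2)*(-4) + 2)))*19 = -14/(27 + (-2 + 2))*19 = -14/(27 + 0)*19 = -14/27*19 = -266/27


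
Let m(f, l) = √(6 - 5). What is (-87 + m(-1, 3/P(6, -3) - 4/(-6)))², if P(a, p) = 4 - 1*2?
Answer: 7396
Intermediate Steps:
P(a, p) = 2 (P(a, p) = 4 - 2 = 2)
m(f, l) = 1 (m(f, l) = √1 = 1)
(-87 + m(-1, 3/P(6, -3) - 4/(-6)))² = (-87 + 1)² = (-86)² = 7396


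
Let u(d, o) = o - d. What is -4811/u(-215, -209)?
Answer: -4811/6 ≈ -801.83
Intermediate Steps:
-4811/u(-215, -209) = -4811/(-209 - 1*(-215)) = -4811/(-209 + 215) = -4811/6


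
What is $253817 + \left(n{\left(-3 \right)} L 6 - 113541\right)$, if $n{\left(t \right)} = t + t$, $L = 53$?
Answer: $138368$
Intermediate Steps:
$n{\left(t \right)} = 2 t$
$253817 + \left(n{\left(-3 \right)} L 6 - 113541\right) = 253817 - \left(113541 - 2 \left(-3\right) 53 \cdot 6\right) = 253817 - \left(113541 - \left(-6\right) 53 \cdot 6\right) = 253817 - 115449 = 138368$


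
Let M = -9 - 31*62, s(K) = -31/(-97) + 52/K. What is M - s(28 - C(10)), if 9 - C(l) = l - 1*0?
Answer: -5437846/2813 ≈ -1933.1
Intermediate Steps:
C(l) = 9 - l (C(l) = 9 - (l - 1*0) = 9 - (l + 0) = 9 - l)
s(K) = 31/97 + 52/K (s(K) = -31*(-1/97) + 52/K = 31/97 + 52/K)
M = -1931 (M = -9 - 1922 = -1931)
M - s(28 - C(10)) = -1931 - (31/97 + 52/(28 - (9 - 1*10))) = -1931 - (31/97 + 52/(28 - (9 - 10))) = -1931 - (31/97 + 52/(28 - 1*(-1))) = -1931 - (31/97 + 52/(28 + 1)) = -1931 - (31/97 + 52/29) = -1931 - 1*5943/2813 = -1931 - 5943/2813 = -5437846/2813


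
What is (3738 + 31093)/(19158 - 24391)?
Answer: -34831/5233 ≈ -6.6560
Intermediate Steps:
(3738 + 31093)/(19158 - 24391) = 34831/(-5233) = 34831*(-1/5233) = -34831/5233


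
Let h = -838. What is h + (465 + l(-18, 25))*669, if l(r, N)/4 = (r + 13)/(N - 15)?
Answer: 308909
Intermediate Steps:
l(r, N) = 4*(13 + r)/(-15 + N) (l(r, N) = 4*((r + 13)/(N - 15)) = 4*((13 + r)/(-15 + N)) = 4*(13 + r)/(-15 + N))
h + (465 + l(-18, 25))*669 = -838 + (465 + 4*(13 - 18)/(-15 + 25))*669 = -838 + (465 + 4*(-5)/10)*669 = -838 + (465 + 4*(⅒)*(-5))*669 = -838 + (465 - 2)*669 = -838 + 463*669 = -838 + 309747 = 308909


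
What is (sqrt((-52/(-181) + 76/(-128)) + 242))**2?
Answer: 1399889/5792 ≈ 241.69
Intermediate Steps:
(sqrt((-52/(-181) + 76/(-128)) + 242))**2 = (sqrt((-52*(-1/181) + 76*(-1/128)) + 242))**2 = (sqrt((52/181 - 19/32) + 242))**2 = (sqrt(-1775/5792 + 242))**2 = (sqrt(1399889/5792))**2 = (sqrt(506759818)/1448)**2 = 1399889/5792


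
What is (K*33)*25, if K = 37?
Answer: 30525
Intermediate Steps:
(K*33)*25 = (37*33)*25 = 1221*25 = 30525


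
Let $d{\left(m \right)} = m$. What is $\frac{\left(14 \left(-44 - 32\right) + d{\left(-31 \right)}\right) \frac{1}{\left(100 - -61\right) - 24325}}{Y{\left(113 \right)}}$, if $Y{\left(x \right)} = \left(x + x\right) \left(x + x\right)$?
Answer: $\frac{1095}{1234200464} \approx 8.8721 \cdot 10^{-7}$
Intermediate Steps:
$Y{\left(x \right)} = 4 x^{2}$ ($Y{\left(x \right)} = 2 x 2 x = 4 x^{2}$)
$\frac{\left(14 \left(-44 - 32\right) + d{\left(-31 \right)}\right) \frac{1}{\left(100 - -61\right) - 24325}}{Y{\left(113 \right)}} = \frac{\left(14 \left(-44 - 32\right) - 31\right) \frac{1}{\left(100 - -61\right) - 24325}}{4 \cdot 113^{2}} = \frac{\left(14 \left(-76\right) - 31\right) \frac{1}{\left(100 + 61\right) - 24325}}{4 \cdot 12769} = \frac{\left(-1064 - 31\right) \frac{1}{161 - 24325}}{51076} = - \frac{1095}{-24164} \cdot \frac{1}{51076} = \left(-1095\right) \left(- \frac{1}{24164}\right) \frac{1}{51076} = \frac{1095}{24164} \cdot \frac{1}{51076} = \frac{1095}{1234200464}$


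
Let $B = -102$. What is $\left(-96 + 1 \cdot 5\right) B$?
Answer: $9282$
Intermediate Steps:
$\left(-96 + 1 \cdot 5\right) B = \left(-96 + 1 \cdot 5\right) \left(-102\right) = \left(-96 + 5\right) \left(-102\right) = \left(-91\right) \left(-102\right) = 9282$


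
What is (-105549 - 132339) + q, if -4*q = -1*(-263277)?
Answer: -1214829/4 ≈ -3.0371e+5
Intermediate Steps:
q = -263277/4 (q = -(-1)*(-263277)/4 = -¼*263277 = -263277/4 ≈ -65819.)
(-105549 - 132339) + q = (-105549 - 132339) - 263277/4 = -237888 - 263277/4 = -1214829/4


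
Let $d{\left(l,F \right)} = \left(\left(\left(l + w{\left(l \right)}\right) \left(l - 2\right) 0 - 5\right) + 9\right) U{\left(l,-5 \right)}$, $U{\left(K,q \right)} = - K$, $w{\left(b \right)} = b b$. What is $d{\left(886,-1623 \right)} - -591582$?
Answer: $588038$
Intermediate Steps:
$w{\left(b \right)} = b^{2}$
$d{\left(l,F \right)} = - 4 l$ ($d{\left(l,F \right)} = \left(\left(\left(l + l^{2}\right) \left(l - 2\right) 0 - 5\right) + 9\right) \left(- l\right) = \left(\left(\left(l + l^{2}\right) \left(-2 + l\right) 0 - 5\right) + 9\right) \left(- l\right) = \left(\left(\left(-2 + l\right) \left(l + l^{2}\right) 0 - 5\right) + 9\right) \left(- l\right) = \left(\left(0 - 5\right) + 9\right) \left(- l\right) = \left(-5 + 9\right) \left(- l\right) = 4 \left(- l\right) = - 4 l$)
$d{\left(886,-1623 \right)} - -591582 = \left(-4\right) 886 - -591582 = -3544 + 591582 = 588038$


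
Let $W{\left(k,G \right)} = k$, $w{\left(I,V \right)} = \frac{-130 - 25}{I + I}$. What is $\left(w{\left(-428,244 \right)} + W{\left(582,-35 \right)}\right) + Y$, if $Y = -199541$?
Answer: $- \frac{170308749}{856} \approx -1.9896 \cdot 10^{5}$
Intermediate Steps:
$w{\left(I,V \right)} = - \frac{155}{2 I}$
$\left(w{\left(-428,244 \right)} + W{\left(582,-35 \right)}\right) + Y = \left(- \frac{155}{2 \left(-428\right)} + 582\right) - 199541 = \left(\left(- \frac{155}{2}\right) \left(- \frac{1}{428}\right) + 582\right) - 199541 = \left(\frac{155}{856} + 582\right) - 199541 = \frac{498347}{856} - 199541 = - \frac{170308749}{856}$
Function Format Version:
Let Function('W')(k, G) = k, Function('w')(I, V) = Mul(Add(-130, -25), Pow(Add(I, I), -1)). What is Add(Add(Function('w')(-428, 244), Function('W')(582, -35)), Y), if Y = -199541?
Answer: Rational(-170308749, 856) ≈ -1.9896e+5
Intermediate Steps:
Function('w')(I, V) = Mul(Rational(-155, 2), Pow(I, -1)) (Function('w')(I, V) = Mul(-155, Pow(Mul(2, I), -1)) = Mul(-155, Mul(Rational(1, 2), Pow(I, -1))) = Mul(Rational(-155, 2), Pow(I, -1)))
Add(Add(Function('w')(-428, 244), Function('W')(582, -35)), Y) = Add(Add(Mul(Rational(-155, 2), Pow(-428, -1)), 582), -199541) = Add(Add(Mul(Rational(-155, 2), Rational(-1, 428)), 582), -199541) = Add(Add(Rational(155, 856), 582), -199541) = Add(Rational(498347, 856), -199541) = Rational(-170308749, 856)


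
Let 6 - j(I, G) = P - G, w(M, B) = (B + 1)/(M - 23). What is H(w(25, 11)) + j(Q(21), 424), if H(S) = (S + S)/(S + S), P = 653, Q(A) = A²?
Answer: -222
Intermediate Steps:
w(M, B) = (1 + B)/(-23 + M)
j(I, G) = -647 + G (j(I, G) = 6 - (653 - G) = 6 + (-653 + G) = -647 + G)
H(S) = 1 (H(S) = (2*S)/((2*S)) = (2*S)*(1/(2*S)) = 1)
H(w(25, 11)) + j(Q(21), 424) = 1 + (-647 + 424) = 1 - 223 = -222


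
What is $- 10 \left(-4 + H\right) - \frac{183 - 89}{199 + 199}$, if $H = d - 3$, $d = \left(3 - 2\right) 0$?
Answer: $\frac{13883}{199} \approx 69.764$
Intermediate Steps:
$d = 0$ ($d = 1 \cdot 0 = 0$)
$H = -3$ ($H = 0 - 3 = -3$)
$- 10 \left(-4 + H\right) - \frac{183 - 89}{199 + 199} = - 10 \left(-4 - 3\right) - \frac{183 - 89}{199 + 199} = \left(-10\right) \left(-7\right) - \frac{183 - 89}{398} = 70 - 94 \cdot \frac{1}{398} = 70 - \frac{47}{199} = \frac{13883}{199}$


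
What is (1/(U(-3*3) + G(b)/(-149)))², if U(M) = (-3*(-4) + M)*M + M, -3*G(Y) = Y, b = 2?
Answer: 199809/258888100 ≈ 0.00077180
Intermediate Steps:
G(Y) = -Y/3
U(M) = M + M*(12 + M) (U(M) = (12 + M)*M + M = M*(12 + M) + M = M + M*(12 + M))
(1/(U(-3*3) + G(b)/(-149)))² = (1/((-3*3)*(13 - 3*3) - ⅓*2/(-149)))² = (1/(-9*(13 - 9) - ⅔*(-1/149)))² = (1/(-9*4 + 2/447))² = (1/(-36 + 2/447))² = (1/(-16090/447))² = (-447/16090)² = 199809/258888100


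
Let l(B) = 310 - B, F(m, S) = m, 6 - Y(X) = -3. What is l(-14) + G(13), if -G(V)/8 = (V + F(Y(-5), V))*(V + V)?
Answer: -4252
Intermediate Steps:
Y(X) = 9 (Y(X) = 6 - 1*(-3) = 6 + 3 = 9)
G(V) = -16*V*(9 + V) (G(V) = -8*(V + 9)*(V + V) = -8*(9 + V)*2*V = -16*V*(9 + V))
l(-14) + G(13) = (310 - 1*(-14)) - 16*13*(9 + 13) = (310 + 14) - 16*13*22 = 324 - 4576 = -4252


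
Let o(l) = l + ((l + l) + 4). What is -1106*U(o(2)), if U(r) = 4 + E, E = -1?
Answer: -3318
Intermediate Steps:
o(l) = 4 + 3*l (o(l) = l + (2*l + 4) = l + (4 + 2*l) = 4 + 3*l)
U(r) = 3 (U(r) = 4 - 1 = 3)
-1106*U(o(2)) = -1106*3 = -3318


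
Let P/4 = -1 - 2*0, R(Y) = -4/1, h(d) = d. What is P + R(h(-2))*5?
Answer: -24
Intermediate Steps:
R(Y) = -4 (R(Y) = -4*1 = -4)
P = -4 (P = 4*(-1 - 2*0) = 4*(-1 + 0) = 4*(-1) = -4)
P + R(h(-2))*5 = -4 - 4*5 = -4 - 20 = -24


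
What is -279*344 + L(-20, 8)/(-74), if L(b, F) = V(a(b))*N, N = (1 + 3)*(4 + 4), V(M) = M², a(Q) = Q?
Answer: -3557512/37 ≈ -96149.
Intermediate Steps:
N = 32 (N = 4*8 = 32)
L(b, F) = 32*b² (L(b, F) = b²*32 = 32*b²)
-279*344 + L(-20, 8)/(-74) = -279*344 + (32*(-20)²)/(-74) = -95976 + (32*400)*(-1/74) = -95976 + 12800*(-1/74) = -95976 - 6400/37 = -3557512/37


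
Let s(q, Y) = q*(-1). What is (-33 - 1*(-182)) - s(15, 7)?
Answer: 164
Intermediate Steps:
s(q, Y) = -q
(-33 - 1*(-182)) - s(15, 7) = (-33 - 1*(-182)) - (-1)*15 = (-33 + 182) - 1*(-15) = 149 + 15 = 164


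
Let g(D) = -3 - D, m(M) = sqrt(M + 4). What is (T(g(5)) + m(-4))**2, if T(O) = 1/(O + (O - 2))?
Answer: 1/324 ≈ 0.0030864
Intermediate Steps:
m(M) = sqrt(4 + M)
T(O) = 1/(-2 + 2*O) (T(O) = 1/(O + (-2 + O)) = 1/(-2 + 2*O))
(T(g(5)) + m(-4))**2 = (1/(2*(-1 + (-3 - 1*5))) + sqrt(4 - 4))**2 = (1/(2*(-1 + (-3 - 5))) + sqrt(0))**2 = (1/(2*(-1 - 8)) + 0)**2 = ((1/2)/(-9) + 0)**2 = ((1/2)*(-1/9) + 0)**2 = (-1/18 + 0)**2 = (-1/18)**2 = 1/324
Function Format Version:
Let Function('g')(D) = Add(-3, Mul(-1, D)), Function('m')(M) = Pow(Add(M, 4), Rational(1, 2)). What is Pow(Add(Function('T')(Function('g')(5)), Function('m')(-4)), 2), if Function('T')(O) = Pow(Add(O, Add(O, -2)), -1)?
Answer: Rational(1, 324) ≈ 0.0030864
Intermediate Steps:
Function('m')(M) = Pow(Add(4, M), Rational(1, 2))
Function('T')(O) = Pow(Add(-2, Mul(2, O)), -1) (Function('T')(O) = Pow(Add(O, Add(-2, O)), -1) = Pow(Add(-2, Mul(2, O)), -1))
Pow(Add(Function('T')(Function('g')(5)), Function('m')(-4)), 2) = Pow(Add(Mul(Rational(1, 2), Pow(Add(-1, Add(-3, Mul(-1, 5))), -1)), Pow(Add(4, -4), Rational(1, 2))), 2) = Pow(Add(Mul(Rational(1, 2), Pow(Add(-1, Add(-3, -5)), -1)), Pow(0, Rational(1, 2))), 2) = Pow(Add(Mul(Rational(1, 2), Pow(Add(-1, -8), -1)), 0), 2) = Pow(Add(Mul(Rational(1, 2), Pow(-9, -1)), 0), 2) = Pow(Add(Mul(Rational(1, 2), Rational(-1, 9)), 0), 2) = Pow(Add(Rational(-1, 18), 0), 2) = Pow(Rational(-1, 18), 2) = Rational(1, 324)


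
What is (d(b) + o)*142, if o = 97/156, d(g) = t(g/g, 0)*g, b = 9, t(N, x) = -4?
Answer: -391849/78 ≈ -5023.7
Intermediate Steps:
d(g) = -4*g
o = 97/156 (o = 97*(1/156) = 97/156 ≈ 0.62179)
(d(b) + o)*142 = (-4*9 + 97/156)*142 = (-36 + 97/156)*142 = -5519/156*142 = -391849/78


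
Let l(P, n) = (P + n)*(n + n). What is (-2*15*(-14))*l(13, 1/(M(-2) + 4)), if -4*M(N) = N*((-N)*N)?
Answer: 5670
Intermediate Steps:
M(N) = N³/4 (M(N) = -N*(-N)*N/4 = -N*(-N²)/4 = -(-1)*N³/4 = N³/4)
l(P, n) = 2*n*(P + n) (l(P, n) = (P + n)*(2*n) = 2*n*(P + n))
(-2*15*(-14))*l(13, 1/(M(-2) + 4)) = (-2*15*(-14))*(2*(13 + 1/((¼)*(-2)³ + 4))/((¼)*(-2)³ + 4)) = (-30*(-14))*(2*(13 + 1/((¼)*(-8) + 4))/((¼)*(-8) + 4)) = 420*(2*(13 + 1/(-2 + 4))/(-2 + 4)) = 420*(2*(13 + 1/2)/2) = 420*(2*(½)*(13 + ½)) = 420*(2*(½)*(27/2)) = 420*(27/2) = 5670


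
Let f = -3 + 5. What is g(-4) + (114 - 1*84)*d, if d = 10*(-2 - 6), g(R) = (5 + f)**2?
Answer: -2351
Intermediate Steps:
f = 2
g(R) = 49 (g(R) = (5 + 2)**2 = 7**2 = 49)
d = -80 (d = 10*(-8) = -80)
g(-4) + (114 - 1*84)*d = 49 + (114 - 1*84)*(-80) = 49 + (114 - 84)*(-80) = 49 + 30*(-80) = 49 - 2400 = -2351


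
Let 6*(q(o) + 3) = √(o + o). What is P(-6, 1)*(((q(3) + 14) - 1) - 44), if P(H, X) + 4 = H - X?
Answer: 374 - 11*√6/6 ≈ 369.51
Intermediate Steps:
P(H, X) = -4 + H - X (P(H, X) = -4 + (H - X) = -4 + H - X)
q(o) = -3 + √2*√o/6 (q(o) = -3 + √(o + o)/6 = -3 + √(2*o)/6 = -3 + (√2*√o)/6 = -3 + √2*√o/6)
P(-6, 1)*(((q(3) + 14) - 1) - 44) = (-4 - 6 - 1*1)*((((-3 + √2*√3/6) + 14) - 1) - 44) = (-4 - 6 - 1)*((((-3 + √6/6) + 14) - 1) - 44) = -11*(((11 + √6/6) - 1) - 44) = -11*((10 + √6/6) - 44) = -11*(-34 + √6/6) = 374 - 11*√6/6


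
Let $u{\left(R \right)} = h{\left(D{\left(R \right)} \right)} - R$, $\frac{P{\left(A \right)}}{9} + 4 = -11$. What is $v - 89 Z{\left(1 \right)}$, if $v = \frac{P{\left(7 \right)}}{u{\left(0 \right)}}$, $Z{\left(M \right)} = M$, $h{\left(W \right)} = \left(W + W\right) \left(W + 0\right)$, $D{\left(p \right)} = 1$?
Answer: $- \frac{313}{2} \approx -156.5$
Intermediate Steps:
$P{\left(A \right)} = -135$ ($P{\left(A \right)} = -36 + 9 \left(-11\right) = -36 - 99 = -135$)
$h{\left(W \right)} = 2 W^{2}$ ($h{\left(W \right)} = 2 W W = 2 W^{2}$)
$u{\left(R \right)} = 2 - R$ ($u{\left(R \right)} = 2 \cdot 1^{2} - R = 2 \cdot 1 - R = 2 - R$)
$v = - \frac{135}{2}$ ($v = - \frac{135}{2 - 0} = - \frac{135}{2 + 0} = - \frac{135}{2} \approx -67.5$)
$v - 89 Z{\left(1 \right)} = - \frac{135}{2} - 89 = - \frac{313}{2}$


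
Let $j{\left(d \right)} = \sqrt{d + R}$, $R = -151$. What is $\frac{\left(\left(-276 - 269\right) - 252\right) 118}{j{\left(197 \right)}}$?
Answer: $- \frac{47023 \sqrt{46}}{23} \approx -13866.0$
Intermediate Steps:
$j{\left(d \right)} = \sqrt{-151 + d}$ ($j{\left(d \right)} = \sqrt{d - 151} = \sqrt{-151 + d}$)
$\frac{\left(\left(-276 - 269\right) - 252\right) 118}{j{\left(197 \right)}} = \frac{\left(\left(-276 - 269\right) - 252\right) 118}{\sqrt{-151 + 197}} = \frac{\left(-545 - 252\right) 118}{\sqrt{46}} = \left(-797\right) 118 \frac{\sqrt{46}}{46} = - 94046 \frac{\sqrt{46}}{46} = - \frac{47023 \sqrt{46}}{23}$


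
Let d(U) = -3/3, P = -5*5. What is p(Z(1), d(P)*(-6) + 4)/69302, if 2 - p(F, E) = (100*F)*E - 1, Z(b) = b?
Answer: -997/69302 ≈ -0.014386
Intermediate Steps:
P = -25
d(U) = -1 (d(U) = -3*⅓ = -1)
p(F, E) = 3 - 100*E*F (p(F, E) = 2 - ((100*F)*E - 1) = 2 - (100*E*F - 1) = 2 - (-1 + 100*E*F) = 2 + (1 - 100*E*F) = 3 - 100*E*F)
p(Z(1), d(P)*(-6) + 4)/69302 = (3 - 100*(-1*(-6) + 4)*1)/69302 = (3 - 100*(6 + 4)*1)*(1/69302) = (3 - 100*10*1)*(1/69302) = (3 - 1000)*(1/69302) = -997*1/69302 = -997/69302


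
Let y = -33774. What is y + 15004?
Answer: -18770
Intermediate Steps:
y + 15004 = -33774 + 15004 = -18770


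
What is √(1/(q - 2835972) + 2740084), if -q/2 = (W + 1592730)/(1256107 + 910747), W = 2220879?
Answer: 5*√21116991848852048875006510509/438938921379 ≈ 1655.3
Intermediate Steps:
q = -3813609/1083427 (q = -2*(2220879 + 1592730)/(1256107 + 910747) = -7627218/2166854 = -2*3813609/2166854 = -3813609/1083427 ≈ -3.5200)
√(1/(q - 2835972) + 2740084) = √(1/(-3813609/1083427 - 2835972) + 2740084) = √(1/(-3072572449653/1083427) + 2740084) = √(-1083427/3072572449653 + 2740084) = √(8419106608133907425/3072572449653) = 5*√21116991848852048875006510509/438938921379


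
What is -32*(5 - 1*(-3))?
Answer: -256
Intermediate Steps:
-32*(5 - 1*(-3)) = -32*(5 + 3) = -32*8 = -256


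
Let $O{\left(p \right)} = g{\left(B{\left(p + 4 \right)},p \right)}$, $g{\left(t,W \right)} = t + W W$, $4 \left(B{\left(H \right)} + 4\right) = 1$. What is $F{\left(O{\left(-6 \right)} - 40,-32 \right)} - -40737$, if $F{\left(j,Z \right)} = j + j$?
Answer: $\frac{81443}{2} \approx 40722.0$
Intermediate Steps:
$B{\left(H \right)} = - \frac{15}{4}$ ($B{\left(H \right)} = -4 + \frac{1}{4} \cdot 1 = -4 + \frac{1}{4} = - \frac{15}{4}$)
$g{\left(t,W \right)} = t + W^{2}$
$O{\left(p \right)} = - \frac{15}{4} + p^{2}$
$F{\left(j,Z \right)} = 2 j$
$F{\left(O{\left(-6 \right)} - 40,-32 \right)} - -40737 = 2 \left(\left(- \frac{15}{4} + \left(-6\right)^{2}\right) - 40\right) - -40737 = 2 \left(\left(- \frac{15}{4} + 36\right) - 40\right) + 40737 = 2 \left(\frac{129}{4} - 40\right) + 40737 = 2 \left(- \frac{31}{4}\right) + 40737 = - \frac{31}{2} + 40737 = \frac{81443}{2}$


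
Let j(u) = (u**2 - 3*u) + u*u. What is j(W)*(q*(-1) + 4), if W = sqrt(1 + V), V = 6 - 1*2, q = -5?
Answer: 90 - 27*sqrt(5) ≈ 29.626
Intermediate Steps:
V = 4 (V = 6 - 2 = 4)
W = sqrt(5) (W = sqrt(1 + 4) = sqrt(5) ≈ 2.2361)
j(u) = -3*u + 2*u**2 (j(u) = (u**2 - 3*u) + u**2 = -3*u + 2*u**2)
j(W)*(q*(-1) + 4) = (sqrt(5)*(-3 + 2*sqrt(5)))*(-5*(-1) + 4) = (sqrt(5)*(-3 + 2*sqrt(5)))*(5 + 4) = (sqrt(5)*(-3 + 2*sqrt(5)))*9 = 9*sqrt(5)*(-3 + 2*sqrt(5))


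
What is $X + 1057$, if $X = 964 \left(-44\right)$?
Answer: $-41359$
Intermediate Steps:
$X = -42416$
$X + 1057 = -42416 + 1057 = -41359$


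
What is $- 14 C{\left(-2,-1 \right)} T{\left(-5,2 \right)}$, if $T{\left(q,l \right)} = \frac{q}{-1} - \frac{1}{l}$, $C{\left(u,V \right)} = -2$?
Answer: $126$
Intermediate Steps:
$T{\left(q,l \right)} = - q - \frac{1}{l}$ ($T{\left(q,l \right)} = q \left(-1\right) - \frac{1}{l} = - q - \frac{1}{l}$)
$- 14 C{\left(-2,-1 \right)} T{\left(-5,2 \right)} = \left(-14\right) \left(-2\right) \left(\left(-1\right) \left(-5\right) - \frac{1}{2}\right) = 28 \left(5 - \frac{1}{2}\right) = 28 \cdot \frac{9}{2} = 126$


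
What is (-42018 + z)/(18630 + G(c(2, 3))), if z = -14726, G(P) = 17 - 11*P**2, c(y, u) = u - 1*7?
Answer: -56744/18471 ≈ -3.0721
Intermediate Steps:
c(y, u) = -7 + u (c(y, u) = u - 7 = -7 + u)
G(P) = 17 - 11*P**2
(-42018 + z)/(18630 + G(c(2, 3))) = (-42018 - 14726)/(18630 + (17 - 11*(-7 + 3)**2)) = -56744/(18630 + (17 - 11*(-4)**2)) = -56744/(18630 + (17 - 11*16)) = -56744/(18630 + (17 - 176)) = -56744/(18630 - 159) = -56744/18471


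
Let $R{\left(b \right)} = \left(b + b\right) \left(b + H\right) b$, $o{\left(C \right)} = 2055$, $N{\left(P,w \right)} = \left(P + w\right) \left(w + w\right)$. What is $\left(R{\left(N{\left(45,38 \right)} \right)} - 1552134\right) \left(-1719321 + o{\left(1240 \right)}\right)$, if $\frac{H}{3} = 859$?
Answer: $-1214248051506586836$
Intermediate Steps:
$N{\left(P,w \right)} = 2 w \left(P + w\right)$ ($N{\left(P,w \right)} = \left(P + w\right) 2 w = 2 w \left(P + w\right)$)
$H = 2577$ ($H = 3 \cdot 859 = 2577$)
$R{\left(b \right)} = 2 b^{2} \left(2577 + b\right)$ ($R{\left(b \right)} = \left(b + b\right) \left(b + 2577\right) b = 2 b \left(2577 + b\right) b = 2 b^{2} \left(2577 + b\right)$)
$\left(R{\left(N{\left(45,38 \right)} \right)} - 1552134\right) \left(-1719321 + o{\left(1240 \right)}\right) = \left(2 \left(2 \cdot 38 \left(45 + 38\right)\right)^{2} \left(2577 + 2 \cdot 38 \left(45 + 38\right)\right) - 1552134\right) \left(-1719321 + 2055\right) = \left(2 \left(2 \cdot 38 \cdot 83\right)^{2} \left(2577 + 2 \cdot 38 \cdot 83\right) - 1552134\right) \left(-1717266\right) = \left(2 \cdot 6308^{2} \left(2577 + 6308\right) - 1552134\right) \left(-1717266\right) = \left(2 \cdot 39790864 \cdot 8885 - 1552134\right) \left(-1717266\right) = \left(707083653280 - 1552134\right) \left(-1717266\right) = 707082101146 \left(-1717266\right) = -1214248051506586836$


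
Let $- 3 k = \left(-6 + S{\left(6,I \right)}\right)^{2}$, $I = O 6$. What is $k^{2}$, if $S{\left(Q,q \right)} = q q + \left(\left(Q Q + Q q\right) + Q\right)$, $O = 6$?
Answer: $638030317824$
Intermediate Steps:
$I = 36$ ($I = 6 \cdot 6 = 36$)
$S{\left(Q,q \right)} = Q + Q^{2} + q^{2} + Q q$ ($S{\left(Q,q \right)} = q^{2} + \left(\left(Q^{2} + Q q\right) + Q\right) = q^{2} + \left(Q + Q^{2} + Q q\right) = Q + Q^{2} + q^{2} + Q q$)
$k = -798768$ ($k = - \frac{\left(-6 + \left(6 + 6^{2} + 36^{2} + 6 \cdot 36\right)\right)^{2}}{3} = - \frac{\left(-6 + \left(6 + 36 + 1296 + 216\right)\right)^{2}}{3} = - \frac{\left(-6 + 1554\right)^{2}}{3} = - \frac{1548^{2}}{3} = \left(- \frac{1}{3}\right) 2396304 = -798768$)
$k^{2} = \left(-798768\right)^{2} = 638030317824$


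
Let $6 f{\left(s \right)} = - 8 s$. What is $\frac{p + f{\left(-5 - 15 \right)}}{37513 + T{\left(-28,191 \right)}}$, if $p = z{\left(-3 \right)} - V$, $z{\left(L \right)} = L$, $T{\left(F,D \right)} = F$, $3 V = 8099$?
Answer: $- \frac{892}{12495} \approx -0.071389$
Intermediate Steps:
$V = \frac{8099}{3}$ ($V = \frac{1}{3} \cdot 8099 = \frac{8099}{3} \approx 2699.7$)
$f{\left(s \right)} = - \frac{4 s}{3}$ ($f{\left(s \right)} = \frac{\left(-8\right) s}{6} = - \frac{4 s}{3}$)
$p = - \frac{8108}{3}$ ($p = -3 - \frac{8099}{3} = - \frac{8108}{3} \approx -2702.7$)
$\frac{p + f{\left(-5 - 15 \right)}}{37513 + T{\left(-28,191 \right)}} = \frac{- \frac{8108}{3} - \frac{4 \left(-5 - 15\right)}{3}}{37513 - 28} = \frac{- \frac{8108}{3} - \frac{4 \left(-5 - 15\right)}{3}}{37485} = \left(- \frac{8108}{3} - - \frac{80}{3}\right) \frac{1}{37485} = \left(- \frac{8108}{3} + \frac{80}{3}\right) \frac{1}{37485} = \left(-2676\right) \frac{1}{37485} = - \frac{892}{12495}$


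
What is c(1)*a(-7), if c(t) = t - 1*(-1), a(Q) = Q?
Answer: -14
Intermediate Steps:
c(t) = 1 + t (c(t) = t + 1 = 1 + t)
c(1)*a(-7) = (1 + 1)*(-7) = 2*(-7) = -14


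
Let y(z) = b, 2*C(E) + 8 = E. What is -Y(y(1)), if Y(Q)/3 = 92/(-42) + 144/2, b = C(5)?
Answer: -1466/7 ≈ -209.43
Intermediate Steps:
C(E) = -4 + E/2
b = -3/2 (b = -4 + (½)*5 = -4 + 5/2 = -3/2 ≈ -1.5000)
y(z) = -3/2
Y(Q) = 1466/7 (Y(Q) = 3*(92/(-42) + 144/2) = 3*(92*(-1/42) + 144*(½)) = 3*(-46/21 + 72) = 3*(1466/21) = 1466/7)
-Y(y(1)) = -1*1466/7 = -1466/7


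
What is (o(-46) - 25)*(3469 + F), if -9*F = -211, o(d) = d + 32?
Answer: -408616/3 ≈ -1.3621e+5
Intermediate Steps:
o(d) = 32 + d
F = 211/9 (F = -⅑*(-211) = 211/9 ≈ 23.444)
(o(-46) - 25)*(3469 + F) = ((32 - 46) - 25)*(3469 + 211/9) = (-14 - 25)*(31432/9) = -39*31432/9 = -408616/3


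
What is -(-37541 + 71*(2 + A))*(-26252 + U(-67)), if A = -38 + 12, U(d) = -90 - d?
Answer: -1031162375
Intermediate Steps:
A = -26
-(-37541 + 71*(2 + A))*(-26252 + U(-67)) = -(-37541 + 71*(2 - 26))*(-26252 + (-90 - 1*(-67))) = -(-37541 + 71*(-24))*(-26252 + (-90 + 67)) = -(-37541 - 1704)*(-26252 - 23) = -(-39245)*(-26275) = -1*1031162375 = -1031162375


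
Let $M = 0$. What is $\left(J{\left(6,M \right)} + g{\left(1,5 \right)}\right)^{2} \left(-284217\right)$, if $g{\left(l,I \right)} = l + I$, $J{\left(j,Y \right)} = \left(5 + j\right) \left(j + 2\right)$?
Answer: $-2511341412$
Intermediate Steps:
$J{\left(j,Y \right)} = \left(2 + j\right) \left(5 + j\right)$ ($J{\left(j,Y \right)} = \left(5 + j\right) \left(2 + j\right) = \left(2 + j\right) \left(5 + j\right)$)
$g{\left(l,I \right)} = I + l$
$\left(J{\left(6,M \right)} + g{\left(1,5 \right)}\right)^{2} \left(-284217\right) = \left(\left(10 + 6^{2} + 7 \cdot 6\right) + \left(5 + 1\right)\right)^{2} \left(-284217\right) = \left(\left(10 + 36 + 42\right) + 6\right)^{2} \left(-284217\right) = \left(88 + 6\right)^{2} \left(-284217\right) = 94^{2} \left(-284217\right) = 8836 \left(-284217\right) = -2511341412$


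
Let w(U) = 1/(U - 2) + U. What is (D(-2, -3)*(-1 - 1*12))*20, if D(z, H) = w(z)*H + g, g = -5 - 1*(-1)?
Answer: -715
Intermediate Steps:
w(U) = U + 1/(-2 + U) (w(U) = 1/(-2 + U) + U = U + 1/(-2 + U))
g = -4 (g = -5 + 1 = -4)
D(z, H) = -4 + H*(1 + z² - 2*z)/(-2 + z) (D(z, H) = ((1 + z² - 2*z)/(-2 + z))*H - 4 = H*(1 + z² - 2*z)/(-2 + z) - 4 = -4 + H*(1 + z² - 2*z)/(-2 + z))
(D(-2, -3)*(-1 - 1*12))*20 = (((8 - 4*(-2) - 3*(1 + (-2)² - 2*(-2)))/(-2 - 2))*(-1 - 1*12))*20 = (((8 + 8 - 3*(1 + 4 + 4))/(-4))*(-1 - 12))*20 = (-(8 + 8 - 3*9)/4*(-13))*20 = (-(8 + 8 - 27)/4*(-13))*20 = (-¼*(-11)*(-13))*20 = ((11/4)*(-13))*20 = -143/4*20 = -715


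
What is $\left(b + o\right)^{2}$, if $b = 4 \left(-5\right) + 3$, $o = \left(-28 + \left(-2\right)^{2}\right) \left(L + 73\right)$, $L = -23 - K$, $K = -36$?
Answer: $4330561$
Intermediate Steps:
$L = 13$ ($L = -23 - -36 = -23 + 36 = 13$)
$o = -2064$ ($o = \left(-28 + \left(-2\right)^{2}\right) \left(13 + 73\right) = \left(-28 + 4\right) 86 = \left(-24\right) 86 = -2064$)
$b = -17$ ($b = -20 + 3 = -17$)
$\left(b + o\right)^{2} = \left(-17 - 2064\right)^{2} = \left(-2081\right)^{2} = 4330561$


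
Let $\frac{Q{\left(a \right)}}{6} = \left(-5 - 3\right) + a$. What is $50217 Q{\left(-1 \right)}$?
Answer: $-2711718$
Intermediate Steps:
$Q{\left(a \right)} = -48 + 6 a$ ($Q{\left(a \right)} = 6 \left(\left(-5 - 3\right) + a\right) = 6 \left(-8 + a\right) = -48 + 6 a$)
$50217 Q{\left(-1 \right)} = 50217 \left(-48 + 6 \left(-1\right)\right) = 50217 \left(-48 - 6\right) = 50217 \left(-54\right) = -2711718$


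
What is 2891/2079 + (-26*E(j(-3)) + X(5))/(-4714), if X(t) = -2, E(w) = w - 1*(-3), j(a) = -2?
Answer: 977599/700029 ≈ 1.3965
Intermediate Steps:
E(w) = 3 + w (E(w) = w + 3 = 3 + w)
2891/2079 + (-26*E(j(-3)) + X(5))/(-4714) = 2891/2079 + (-26*(3 - 2) - 2)/(-4714) = 2891*(1/2079) + (-26*1 - 2)*(-1/4714) = 413/297 + (-26 - 2)*(-1/4714) = 413/297 - 28*(-1/4714) = 413/297 + 14/2357 = 977599/700029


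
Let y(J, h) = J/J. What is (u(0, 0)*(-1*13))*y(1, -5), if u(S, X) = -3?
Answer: 39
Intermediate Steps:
y(J, h) = 1
(u(0, 0)*(-1*13))*y(1, -5) = -(-3)*13*1 = -3*(-13)*1 = 39*1 = 39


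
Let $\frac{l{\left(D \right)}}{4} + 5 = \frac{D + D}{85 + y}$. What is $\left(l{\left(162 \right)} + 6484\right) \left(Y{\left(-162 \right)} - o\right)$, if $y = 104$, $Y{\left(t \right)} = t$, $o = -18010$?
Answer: $\frac{808443008}{7} \approx 1.1549 \cdot 10^{8}$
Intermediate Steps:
$l{\left(D \right)} = -20 + \frac{8 D}{189}$ ($l{\left(D \right)} = -20 + 4 \frac{D + D}{85 + 104} = -20 + 4 \frac{2 D}{189} = -20 + \frac{8 D}{189}$)
$\left(l{\left(162 \right)} + 6484\right) \left(Y{\left(-162 \right)} - o\right) = \left(\left(-20 + \frac{8}{189} \cdot 162\right) + 6484\right) \left(-162 - -18010\right) = \left(\left(-20 + \frac{48}{7}\right) + 6484\right) \left(-162 + 18010\right) = \left(- \frac{92}{7} + 6484\right) 17848 = \frac{45296}{7} \cdot 17848 = \frac{808443008}{7}$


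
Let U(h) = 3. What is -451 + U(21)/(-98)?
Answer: -44201/98 ≈ -451.03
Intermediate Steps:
-451 + U(21)/(-98) = -451 + 3/(-98) = -451 + 3*(-1/98) = -451 - 3/98 = -44201/98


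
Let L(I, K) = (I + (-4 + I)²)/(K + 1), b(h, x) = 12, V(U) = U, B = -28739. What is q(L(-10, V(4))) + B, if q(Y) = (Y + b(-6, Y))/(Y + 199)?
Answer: -33940513/1181 ≈ -28739.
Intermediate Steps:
L(I, K) = (I + (-4 + I)²)/(1 + K)
q(Y) = (12 + Y)/(199 + Y) (q(Y) = (Y + 12)/(Y + 199) = (12 + Y)/(199 + Y))
q(L(-10, V(4))) + B = (12 + (-10 + (-4 - 10)²)/(1 + 4))/(199 + (-10 + (-4 - 10)²)/(1 + 4)) - 28739 = (12 + (-10 + (-14)²)/5)/(199 + (-10 + (-14)²)/5) - 28739 = (12 + (-10 + 196)/5)/(199 + (-10 + 196)/5) - 28739 = (12 + (⅕)*186)/(199 + (⅕)*186) - 28739 = (12 + 186/5)/(199 + 186/5) - 28739 = (246/5)/(1181/5) - 28739 = (5/1181)*(246/5) - 28739 = 246/1181 - 28739 = -33940513/1181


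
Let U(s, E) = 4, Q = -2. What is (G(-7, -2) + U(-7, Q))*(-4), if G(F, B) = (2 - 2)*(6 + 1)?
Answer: -16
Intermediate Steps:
G(F, B) = 0 (G(F, B) = 0*7 = 0)
(G(-7, -2) + U(-7, Q))*(-4) = (0 + 4)*(-4) = 4*(-4) = -16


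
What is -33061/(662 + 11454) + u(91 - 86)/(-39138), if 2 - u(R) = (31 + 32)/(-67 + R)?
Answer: -911666291/334092642 ≈ -2.7288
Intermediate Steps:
u(R) = 2 - 63/(-67 + R) (u(R) = 2 - (31 + 32)/(-67 + R) = 2 - 63/(-67 + R))
-33061/(662 + 11454) + u(91 - 86)/(-39138) = -33061/(662 + 11454) + ((-197 + 2*(91 - 86))/(-67 + (91 - 86)))/(-39138) = -33061/12116 + ((-197 + 2*5)/(-67 + 5))*(-1/39138) = -33061*1/12116 + ((-197 + 10)/(-62))*(-1/39138) = -33061/12116 - 1/62*(-187)*(-1/39138) = -33061/12116 + (187/62)*(-1/39138) = -33061/12116 - 17/220596 = -911666291/334092642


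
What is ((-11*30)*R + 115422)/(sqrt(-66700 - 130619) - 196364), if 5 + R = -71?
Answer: -27589534728/38559017815 - 140502*I*sqrt(197319)/38559017815 ≈ -0.71551 - 0.0016186*I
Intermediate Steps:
R = -76 (R = -5 - 71 = -76)
((-11*30)*R + 115422)/(sqrt(-66700 - 130619) - 196364) = (-11*30*(-76) + 115422)/(sqrt(-66700 - 130619) - 196364) = (-330*(-76) + 115422)/(sqrt(-197319) - 196364) = (25080 + 115422)/(I*sqrt(197319) - 196364) = 140502/(-196364 + I*sqrt(197319))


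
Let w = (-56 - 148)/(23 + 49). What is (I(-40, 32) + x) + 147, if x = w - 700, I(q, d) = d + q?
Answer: -3383/6 ≈ -563.83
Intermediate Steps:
w = -17/6 (w = -204/72 = -204*1/72 = -17/6 ≈ -2.8333)
x = -4217/6 (x = -17/6 - 700 = -4217/6 ≈ -702.83)
(I(-40, 32) + x) + 147 = ((32 - 40) - 4217/6) + 147 = (-8 - 4217/6) + 147 = -4265/6 + 147 = -3383/6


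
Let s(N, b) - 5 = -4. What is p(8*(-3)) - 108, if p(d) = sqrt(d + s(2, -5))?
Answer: -108 + I*sqrt(23) ≈ -108.0 + 4.7958*I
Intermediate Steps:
s(N, b) = 1 (s(N, b) = 5 - 4 = 1)
p(d) = sqrt(1 + d) (p(d) = sqrt(d + 1) = sqrt(1 + d))
p(8*(-3)) - 108 = sqrt(1 + 8*(-3)) - 108 = sqrt(1 - 24) - 108 = sqrt(-23) - 108 = I*sqrt(23) - 108 = -108 + I*sqrt(23)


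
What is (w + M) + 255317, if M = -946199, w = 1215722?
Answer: 524840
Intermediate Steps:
(w + M) + 255317 = (1215722 - 946199) + 255317 = 269523 + 255317 = 524840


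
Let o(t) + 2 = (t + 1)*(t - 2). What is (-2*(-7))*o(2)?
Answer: -28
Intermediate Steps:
o(t) = -2 + (1 + t)*(-2 + t) (o(t) = -2 + (t + 1)*(t - 2) = -2 + (1 + t)*(-2 + t))
(-2*(-7))*o(2) = (-2*(-7))*(-4 + 2² - 1*2) = 14*(-4 + 4 - 2) = 14*(-2) = -28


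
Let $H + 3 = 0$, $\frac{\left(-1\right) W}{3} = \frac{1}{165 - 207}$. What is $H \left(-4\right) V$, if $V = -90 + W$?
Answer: $- \frac{7554}{7} \approx -1079.1$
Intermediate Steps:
$W = \frac{1}{14}$ ($W = - \frac{3}{165 - 207} = - \frac{3}{-42} = \left(-3\right) \left(- \frac{1}{42}\right) = \frac{1}{14} \approx 0.071429$)
$H = -3$ ($H = -3 + 0 = -3$)
$V = - \frac{1259}{14}$ ($V = -90 + \frac{1}{14} = - \frac{1259}{14} \approx -89.929$)
$H \left(-4\right) V = \left(-3\right) \left(-4\right) \left(- \frac{1259}{14}\right) = 12 \left(- \frac{1259}{14}\right) = - \frac{7554}{7}$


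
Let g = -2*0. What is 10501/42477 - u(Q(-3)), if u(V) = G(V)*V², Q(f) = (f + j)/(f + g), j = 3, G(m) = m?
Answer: 10501/42477 ≈ 0.24722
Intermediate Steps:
g = 0
Q(f) = (3 + f)/f (Q(f) = (f + 3)/(f + 0) = (3 + f)/f)
u(V) = V³ (u(V) = V*V² = V³)
10501/42477 - u(Q(-3)) = 10501/42477 - ((3 - 3)/(-3))³ = 10501*(1/42477) - (-⅓*0)³ = 10501/42477 - 1*0³ = 10501/42477 - 1*0 = 10501/42477 + 0 = 10501/42477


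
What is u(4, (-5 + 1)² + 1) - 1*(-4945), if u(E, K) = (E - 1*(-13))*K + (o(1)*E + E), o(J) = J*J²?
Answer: 5242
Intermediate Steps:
o(J) = J³
u(E, K) = 2*E + K*(13 + E) (u(E, K) = (E - 1*(-13))*K + (1³*E + E) = (E + 13)*K + (1*E + E) = (13 + E)*K + (E + E) = K*(13 + E) + 2*E = 2*E + K*(13 + E))
u(4, (-5 + 1)² + 1) - 1*(-4945) = (2*4 + 13*((-5 + 1)² + 1) + 4*((-5 + 1)² + 1)) - 1*(-4945) = (8 + 13*((-4)² + 1) + 4*((-4)² + 1)) + 4945 = (8 + 13*(16 + 1) + 4*(16 + 1)) + 4945 = (8 + 13*17 + 4*17) + 4945 = (8 + 221 + 68) + 4945 = 297 + 4945 = 5242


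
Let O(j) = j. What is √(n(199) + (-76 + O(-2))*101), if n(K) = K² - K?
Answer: 2*√7881 ≈ 177.55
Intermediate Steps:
√(n(199) + (-76 + O(-2))*101) = √(199*(-1 + 199) + (-76 - 2)*101) = √(199*198 - 78*101) = √(39402 - 7878) = √31524 = 2*√7881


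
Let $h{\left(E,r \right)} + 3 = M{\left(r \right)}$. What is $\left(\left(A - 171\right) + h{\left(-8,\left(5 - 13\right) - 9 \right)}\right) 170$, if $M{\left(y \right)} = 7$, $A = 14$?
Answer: $-26010$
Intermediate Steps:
$h{\left(E,r \right)} = 4$ ($h{\left(E,r \right)} = -3 + 7 = 4$)
$\left(\left(A - 171\right) + h{\left(-8,\left(5 - 13\right) - 9 \right)}\right) 170 = \left(\left(14 - 171\right) + 4\right) 170 = \left(-157 + 4\right) 170 = \left(-153\right) 170 = -26010$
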